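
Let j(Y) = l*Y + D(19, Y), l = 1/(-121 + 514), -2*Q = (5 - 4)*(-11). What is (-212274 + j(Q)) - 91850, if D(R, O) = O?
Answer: -119518565/393 ≈ -3.0412e+5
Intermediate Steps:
Q = 11/2 (Q = -(5 - 4)*(-11)/2 = -(-11)/2 = -½*(-11) = 11/2 ≈ 5.5000)
l = 1/393 ≈ 0.0025445
j(Y) = 394*Y/393 (j(Y) = Y/393 + Y = 394*Y/393)
(-212274 + j(Q)) - 91850 = (-212274 + (394/393)*(11/2)) - 91850 = (-212274 + 2167/393) - 91850 = -83421515/393 - 91850 = -119518565/393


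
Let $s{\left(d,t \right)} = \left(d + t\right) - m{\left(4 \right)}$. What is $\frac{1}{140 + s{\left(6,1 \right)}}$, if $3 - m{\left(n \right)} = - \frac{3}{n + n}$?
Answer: $\frac{8}{1149} \approx 0.0069626$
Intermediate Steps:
$m{\left(n \right)} = 3 + \frac{3}{2 n}$ ($m{\left(n \right)} = 3 - - \frac{3}{n + n} = 3 - - \frac{3}{2 n} = 3 + \frac{3}{2 n}$)
$s{\left(d,t \right)} = - \frac{27}{8} + d + t$ ($s{\left(d,t \right)} = \left(d + t\right) - \left(3 + \frac{3}{2 \cdot 4}\right) = \left(d + t\right) - \left(3 + \frac{3}{2} \cdot \frac{1}{4}\right) = \left(d + t\right) - \left(3 + \frac{3}{8}\right) = \left(d + t\right) - \frac{27}{8} = - \frac{27}{8} + d + t$)
$\frac{1}{140 + s{\left(6,1 \right)}} = \frac{1}{140 + \left(- \frac{27}{8} + 6 + 1\right)} = \frac{1}{140 + \frac{29}{8}} = \frac{1}{\frac{1149}{8}} = \frac{8}{1149}$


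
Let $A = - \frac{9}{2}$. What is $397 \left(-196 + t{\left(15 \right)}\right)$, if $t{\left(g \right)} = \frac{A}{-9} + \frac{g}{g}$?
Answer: $- \frac{154433}{2} \approx -77217.0$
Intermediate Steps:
$A = - \frac{9}{2}$ ($A = \left(-9\right) \frac{1}{2} = - \frac{9}{2} \approx -4.5$)
$t{\left(g \right)} = \frac{3}{2}$ ($t{\left(g \right)} = - \frac{9}{2 \left(-9\right)} + \frac{g}{g} = \left(- \frac{9}{2}\right) \left(- \frac{1}{9}\right) + 1 = \frac{1}{2} + 1 = \frac{3}{2}$)
$397 \left(-196 + t{\left(15 \right)}\right) = 397 \left(-196 + \frac{3}{2}\right) = 397 \left(- \frac{389}{2}\right) = - \frac{154433}{2}$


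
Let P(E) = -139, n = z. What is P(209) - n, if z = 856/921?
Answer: -128875/921 ≈ -139.93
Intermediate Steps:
z = 856/921 (z = 856*(1/921) = 856/921 ≈ 0.92942)
n = 856/921 ≈ 0.92942
P(209) - n = -139 - 1*856/921 = -139 - 856/921 = -128875/921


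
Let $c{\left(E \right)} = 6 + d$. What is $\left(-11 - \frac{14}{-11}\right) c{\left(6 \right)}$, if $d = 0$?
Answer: $- \frac{642}{11} \approx -58.364$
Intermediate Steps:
$c{\left(E \right)} = 6$ ($c{\left(E \right)} = 6 + 0 = 6$)
$\left(-11 - \frac{14}{-11}\right) c{\left(6 \right)} = \left(-11 - \frac{14}{-11}\right) 6 = \left(-11 - - \frac{14}{11}\right) 6 = \left(-11 + \frac{14}{11}\right) 6 = \left(- \frac{107}{11}\right) 6 = - \frac{642}{11}$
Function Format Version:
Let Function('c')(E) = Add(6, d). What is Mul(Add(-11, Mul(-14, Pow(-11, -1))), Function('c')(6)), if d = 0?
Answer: Rational(-642, 11) ≈ -58.364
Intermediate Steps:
Function('c')(E) = 6 (Function('c')(E) = Add(6, 0) = 6)
Mul(Add(-11, Mul(-14, Pow(-11, -1))), Function('c')(6)) = Mul(Add(-11, Mul(-14, Pow(-11, -1))), 6) = Mul(Add(-11, Mul(-14, Rational(-1, 11))), 6) = Mul(Add(-11, Rational(14, 11)), 6) = Mul(Rational(-107, 11), 6) = Rational(-642, 11)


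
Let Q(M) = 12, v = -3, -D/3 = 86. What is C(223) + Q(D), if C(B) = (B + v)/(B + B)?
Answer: 2786/223 ≈ 12.493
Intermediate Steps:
D = -258 (D = -3*86 = -258)
C(B) = (-3 + B)/(2*B) (C(B) = (B - 3)/(B + B) = (-3 + B)/((2*B)) = (-3 + B)*(1/(2*B)) = (-3 + B)/(2*B))
C(223) + Q(D) = (½)*(-3 + 223)/223 + 12 = (½)*(1/223)*220 + 12 = 110/223 + 12 = 2786/223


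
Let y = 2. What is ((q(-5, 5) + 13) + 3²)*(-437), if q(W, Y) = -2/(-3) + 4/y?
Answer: -32338/3 ≈ -10779.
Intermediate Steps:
q(W, Y) = 8/3 (q(W, Y) = -2/(-3) + 4/2 = -2*(-⅓) + 4*(½) = ⅔ + 2 = 8/3)
((q(-5, 5) + 13) + 3²)*(-437) = ((8/3 + 13) + 3²)*(-437) = (47/3 + 9)*(-437) = (74/3)*(-437) = -32338/3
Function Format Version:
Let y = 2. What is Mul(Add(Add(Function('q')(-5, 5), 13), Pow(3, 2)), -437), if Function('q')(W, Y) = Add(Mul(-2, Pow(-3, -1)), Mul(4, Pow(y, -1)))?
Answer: Rational(-32338, 3) ≈ -10779.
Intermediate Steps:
Function('q')(W, Y) = Rational(8, 3) (Function('q')(W, Y) = Add(Mul(-2, Pow(-3, -1)), Mul(4, Pow(2, -1))) = Add(Mul(-2, Rational(-1, 3)), Mul(4, Rational(1, 2))) = Add(Rational(2, 3), 2) = Rational(8, 3))
Mul(Add(Add(Function('q')(-5, 5), 13), Pow(3, 2)), -437) = Mul(Add(Add(Rational(8, 3), 13), Pow(3, 2)), -437) = Mul(Add(Rational(47, 3), 9), -437) = Mul(Rational(74, 3), -437) = Rational(-32338, 3)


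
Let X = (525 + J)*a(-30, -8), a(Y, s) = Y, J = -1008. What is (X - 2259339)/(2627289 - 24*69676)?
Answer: -748283/318355 ≈ -2.3505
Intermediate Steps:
X = 14490 (X = (525 - 1008)*(-30) = -483*(-30) = 14490)
(X - 2259339)/(2627289 - 24*69676) = (14490 - 2259339)/(2627289 - 24*69676) = -2244849/(2627289 - 1672224) = -2244849/955065 = -2244849*1/955065 = -748283/318355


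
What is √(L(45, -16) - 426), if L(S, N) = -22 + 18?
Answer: I*√430 ≈ 20.736*I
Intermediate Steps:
L(S, N) = -4
√(L(45, -16) - 426) = √(-4 - 426) = √(-430) = I*√430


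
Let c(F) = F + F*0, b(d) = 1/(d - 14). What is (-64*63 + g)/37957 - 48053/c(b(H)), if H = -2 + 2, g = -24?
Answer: 25535264038/37957 ≈ 6.7274e+5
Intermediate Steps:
H = 0
b(d) = 1/(-14 + d)
c(F) = F (c(F) = F + 0 = F)
(-64*63 + g)/37957 - 48053/c(b(H)) = (-64*63 - 24)/37957 - 48053/(1/(-14 + 0)) = (-4032 - 24)*(1/37957) - 48053/(1/(-14)) = -4056*1/37957 - 48053/(-1/14) = -4056/37957 - 48053*(-14) = -4056/37957 + 672742 = 25535264038/37957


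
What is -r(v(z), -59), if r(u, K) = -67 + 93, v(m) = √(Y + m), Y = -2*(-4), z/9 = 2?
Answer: -26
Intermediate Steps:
z = 18 (z = 9*2 = 18)
Y = 8
v(m) = √(8 + m)
r(u, K) = 26
-r(v(z), -59) = -1*26 = -26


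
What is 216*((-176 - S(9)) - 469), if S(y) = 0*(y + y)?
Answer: -139320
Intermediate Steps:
S(y) = 0 (S(y) = 0*(2*y) = 0)
216*((-176 - S(9)) - 469) = 216*((-176 - 1*0) - 469) = 216*((-176 + 0) - 469) = 216*(-176 - 469) = 216*(-645) = -139320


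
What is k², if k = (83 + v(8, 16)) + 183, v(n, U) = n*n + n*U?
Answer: 209764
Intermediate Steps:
v(n, U) = n² + U*n
k = 458 (k = (83 + 8*(16 + 8)) + 183 = (83 + 8*24) + 183 = (83 + 192) + 183 = 275 + 183 = 458)
k² = 458² = 209764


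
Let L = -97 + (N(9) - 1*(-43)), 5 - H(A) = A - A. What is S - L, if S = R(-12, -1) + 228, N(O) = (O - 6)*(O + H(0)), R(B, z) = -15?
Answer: 225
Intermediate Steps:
H(A) = 5 (H(A) = 5 - (A - A) = 5 - 1*0 = 5 + 0 = 5)
N(O) = (-6 + O)*(5 + O) (N(O) = (O - 6)*(O + 5) = (-6 + O)*(5 + O))
S = 213 (S = -15 + 228 = 213)
L = -12 (L = -97 + ((-30 + 9**2 - 1*9) - 1*(-43)) = -97 + ((-30 + 81 - 9) + 43) = -97 + (42 + 43) = -97 + 85 = -12)
S - L = 213 - 1*(-12) = 213 + 12 = 225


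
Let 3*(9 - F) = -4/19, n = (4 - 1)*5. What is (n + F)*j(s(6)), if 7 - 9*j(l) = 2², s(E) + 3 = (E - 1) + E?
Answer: 1372/171 ≈ 8.0234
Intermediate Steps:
s(E) = -4 + 2*E (s(E) = -3 + ((E - 1) + E) = -3 + ((-1 + E) + E) = -3 + (-1 + 2*E) = -4 + 2*E)
j(l) = ⅓ (j(l) = 7/9 - ⅑*2² = 7/9 - ⅑*4 = 7/9 - 4/9 = ⅓)
n = 15 (n = 3*5 = 15)
F = 517/57 (F = 9 - (-4)/(3*19) = 9 - ⅓*(-4/19) = 9 + 4/57 = 517/57 ≈ 9.0702)
(n + F)*j(s(6)) = (15 + 517/57)*(⅓) = (1372/57)*(⅓) = 1372/171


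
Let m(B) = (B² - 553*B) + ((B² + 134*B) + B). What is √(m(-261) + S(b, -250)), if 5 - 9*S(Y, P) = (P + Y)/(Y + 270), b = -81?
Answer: 2*√2190954234/189 ≈ 495.32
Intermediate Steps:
S(Y, P) = 5/9 - (P + Y)/(9*(270 + Y)) (S(Y, P) = 5/9 - (P + Y)/(9*(Y + 270)) = 5/9 - (P + Y)/(9*(270 + Y)))
m(B) = -418*B + 2*B² (m(B) = (B² - 553*B) + (B² + 135*B) = -418*B + 2*B²)
√(m(-261) + S(b, -250)) = √(2*(-261)*(-209 - 261) + (1350 - 1*(-250) + 4*(-81))/(9*(270 - 81))) = √(2*(-261)*(-470) + (⅑)*(1350 + 250 - 324)/189) = √(245340 + (⅑)*(1/189)*1276) = √(245340 + 1276/1701) = √(417324616/1701) = 2*√2190954234/189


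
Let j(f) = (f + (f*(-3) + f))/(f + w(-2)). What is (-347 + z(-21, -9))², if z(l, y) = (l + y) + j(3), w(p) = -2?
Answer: 144400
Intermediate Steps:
j(f) = -f/(-2 + f) (j(f) = (f + (f*(-3) + f))/(f - 2) = (f + (-3*f + f))/(-2 + f) = (f - 2*f)/(-2 + f) = (-f)/(-2 + f) = -f/(-2 + f))
z(l, y) = -3 + l + y (z(l, y) = (l + y) - 1*3/(-2 + 3) = (l + y) - 1*3/1 = (l + y) - 1*3*1 = (l + y) - 3 = -3 + l + y)
(-347 + z(-21, -9))² = (-347 + (-3 - 21 - 9))² = (-347 - 33)² = (-380)² = 144400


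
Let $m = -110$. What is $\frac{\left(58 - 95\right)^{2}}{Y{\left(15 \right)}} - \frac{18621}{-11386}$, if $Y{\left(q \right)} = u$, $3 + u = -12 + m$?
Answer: $- \frac{13259809}{1423250} \approx -9.3166$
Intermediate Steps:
$u = -125$ ($u = -3 - 122 = -125$)
$Y{\left(q \right)} = -125$
$\frac{\left(58 - 95\right)^{2}}{Y{\left(15 \right)}} - \frac{18621}{-11386} = \frac{\left(58 - 95\right)^{2}}{-125} - \frac{18621}{-11386} = \left(-37\right)^{2} \left(- \frac{1}{125}\right) - - \frac{18621}{11386} = 1369 \left(- \frac{1}{125}\right) + \frac{18621}{11386} = - \frac{1369}{125} + \frac{18621}{11386} = - \frac{13259809}{1423250}$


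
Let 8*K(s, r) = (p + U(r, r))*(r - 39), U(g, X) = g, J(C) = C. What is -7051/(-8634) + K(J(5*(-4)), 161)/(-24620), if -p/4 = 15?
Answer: 320594203/425138160 ≈ 0.75409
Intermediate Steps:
p = -60 (p = -4*15 = -60)
K(s, r) = (-60 + r)*(-39 + r)/8 (K(s, r) = ((-60 + r)*(r - 39))/8 = ((-60 + r)*(-39 + r))/8 = (-60 + r)*(-39 + r)/8)
-7051/(-8634) + K(J(5*(-4)), 161)/(-24620) = -7051/(-8634) + (585/2 - 99/8*161 + (⅛)*161²)/(-24620) = -7051*(-1/8634) + (585/2 - 15939/8 + (⅛)*25921)*(-1/24620) = 7051/8634 + (585/2 - 15939/8 + 25921/8)*(-1/24620) = 7051/8634 + (6161/4)*(-1/24620) = 7051/8634 - 6161/98480 = 320594203/425138160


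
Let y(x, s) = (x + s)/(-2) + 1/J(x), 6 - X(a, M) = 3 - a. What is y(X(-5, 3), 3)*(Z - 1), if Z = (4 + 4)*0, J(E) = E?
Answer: 1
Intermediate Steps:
X(a, M) = 3 + a (X(a, M) = 6 - (3 - a) = 6 + (-3 + a) = 3 + a)
Z = 0 (Z = 8*0 = 0)
y(x, s) = 1/x - s/2 - x/2 (y(x, s) = (x + s)/(-2) + 1/x = (s + x)*(-½) + 1/x = (-s/2 - x/2) + 1/x = 1/x - s/2 - x/2)
y(X(-5, 3), 3)*(Z - 1) = ((2 - (3 - 5)*(3 + (3 - 5)))/(2*(3 - 5)))*(0 - 1) = ((½)*(2 - 1*(-2)*(3 - 2))/(-2))*(-1) = ((½)*(-½)*(2 - 1*(-2)*1))*(-1) = ((½)*(-½)*(2 + 2))*(-1) = ((½)*(-½)*4)*(-1) = -1*(-1) = 1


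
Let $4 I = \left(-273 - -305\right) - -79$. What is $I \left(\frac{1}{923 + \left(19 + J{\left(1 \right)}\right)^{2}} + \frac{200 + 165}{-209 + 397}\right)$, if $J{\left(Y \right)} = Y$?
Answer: $\frac{17874071}{331632} \approx 53.897$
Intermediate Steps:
$I = \frac{111}{4}$ ($I = \frac{\left(-273 - -305\right) - -79}{4} = \frac{\left(-273 + 305\right) + 79}{4} = \frac{32 + 79}{4} = \frac{1}{4} \cdot 111 = \frac{111}{4} \approx 27.75$)
$I \left(\frac{1}{923 + \left(19 + J{\left(1 \right)}\right)^{2}} + \frac{200 + 165}{-209 + 397}\right) = \frac{111 \left(\frac{1}{923 + \left(19 + 1\right)^{2}} + \frac{200 + 165}{-209 + 397}\right)}{4} = \frac{111 \left(\frac{1}{923 + 20^{2}} + \frac{365}{188}\right)}{4} = \frac{111 \left(\frac{1}{923 + 400} + 365 \cdot \frac{1}{188}\right)}{4} = \frac{111 \left(\frac{1}{1323} + \frac{365}{188}\right)}{4} = \frac{111}{4} \cdot \frac{483083}{248724} = \frac{17874071}{331632}$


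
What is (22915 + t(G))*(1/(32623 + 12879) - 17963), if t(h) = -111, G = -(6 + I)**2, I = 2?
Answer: -9319452349850/22751 ≈ -4.0963e+8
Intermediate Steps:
G = -64 (G = -(6 + 2)**2 = -1*8**2 = -1*64 = -64)
(22915 + t(G))*(1/(32623 + 12879) - 17963) = (22915 - 111)*(1/(32623 + 12879) - 17963) = 22804*(1/45502 - 17963) = 22804*(-817352425/45502) = -9319452349850/22751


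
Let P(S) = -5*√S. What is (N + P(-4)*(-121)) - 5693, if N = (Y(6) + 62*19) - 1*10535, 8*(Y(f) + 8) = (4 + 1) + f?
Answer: -120453/8 + 1210*I ≈ -15057.0 + 1210.0*I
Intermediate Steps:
Y(f) = -59/8 + f/8 (Y(f) = -8 + ((4 + 1) + f)/8 = -8 + (5 + f)/8 = -8 + (5/8 + f/8) = -59/8 + f/8)
N = -74909/8 (N = ((-59/8 + (⅛)*6) + 62*19) - 1*10535 = ((-59/8 + ¾) + 1178) - 10535 = (-53/8 + 1178) - 10535 = 9371/8 - 10535 = -74909/8 ≈ -9363.6)
(N + P(-4)*(-121)) - 5693 = (-74909/8 - 10*I*(-121)) - 5693 = (-74909/8 + 1210*I) - 5693 = -120453/8 + 1210*I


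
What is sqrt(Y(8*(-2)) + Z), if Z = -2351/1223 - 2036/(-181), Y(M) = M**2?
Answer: 5*sqrt(520056286331)/221363 ≈ 16.289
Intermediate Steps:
Z = 2064497/221363 (Z = -2351*1/1223 - 2036*(-1/181) = -2351/1223 + 2036/181 = 2064497/221363 ≈ 9.3263)
sqrt(Y(8*(-2)) + Z) = sqrt((8*(-2))**2 + 2064497/221363) = sqrt((-16)**2 + 2064497/221363) = sqrt(256 + 2064497/221363) = sqrt(58733425/221363) = 5*sqrt(520056286331)/221363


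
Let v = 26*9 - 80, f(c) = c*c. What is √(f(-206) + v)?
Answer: √42590 ≈ 206.37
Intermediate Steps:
f(c) = c²
v = 154 (v = 234 - 80 = 154)
√(f(-206) + v) = √((-206)² + 154) = √(42436 + 154) = √42590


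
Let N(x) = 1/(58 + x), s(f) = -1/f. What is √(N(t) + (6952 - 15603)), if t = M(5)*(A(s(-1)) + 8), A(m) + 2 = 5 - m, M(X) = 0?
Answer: I*√29101906/58 ≈ 93.011*I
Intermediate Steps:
A(m) = 3 - m (A(m) = -2 + (5 - m) = 3 - m)
t = 0 (t = 0*((3 - (-1)/(-1)) + 8) = 0*((3 - (-1)*(-1)) + 8) = 0*((3 - 1*1) + 8) = 0*((3 - 1) + 8) = 0*(2 + 8) = 0*10 = 0)
√(N(t) + (6952 - 15603)) = √(1/(58 + 0) + (6952 - 15603)) = √(1/58 - 8651) = √(-501757/58) = I*√29101906/58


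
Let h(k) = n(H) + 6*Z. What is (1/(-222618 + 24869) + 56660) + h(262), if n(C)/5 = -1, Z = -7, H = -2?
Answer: 11195164136/197749 ≈ 56613.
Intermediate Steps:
n(C) = -5 (n(C) = 5*(-1) = -5)
h(k) = -47 (h(k) = -5 + 6*(-7) = -5 - 42 = -47)
(1/(-222618 + 24869) + 56660) + h(262) = (1/(-222618 + 24869) + 56660) - 47 = (1/(-197749) + 56660) - 47 = (-1/197749 + 56660) - 47 = 11204458339/197749 - 47 = 11195164136/197749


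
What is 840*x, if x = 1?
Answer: 840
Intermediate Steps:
840*x = 840*1 = 840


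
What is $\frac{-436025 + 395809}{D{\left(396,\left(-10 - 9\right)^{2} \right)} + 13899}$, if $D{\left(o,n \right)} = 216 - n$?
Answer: $- \frac{20108}{6877} \approx -2.924$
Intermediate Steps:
$\frac{-436025 + 395809}{D{\left(396,\left(-10 - 9\right)^{2} \right)} + 13899} = \frac{-436025 + 395809}{\left(216 - \left(-10 - 9\right)^{2}\right) + 13899} = - \frac{40216}{\left(216 - \left(-19\right)^{2}\right) + 13899} = - \frac{40216}{\left(216 - 361\right) + 13899} = - \frac{40216}{-145 + 13899} = - \frac{40216}{13754} = \left(-40216\right) \frac{1}{13754} = - \frac{20108}{6877}$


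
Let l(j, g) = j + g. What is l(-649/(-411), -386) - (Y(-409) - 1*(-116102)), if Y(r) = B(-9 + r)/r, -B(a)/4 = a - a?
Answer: -47875919/411 ≈ -1.1649e+5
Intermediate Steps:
B(a) = 0 (B(a) = -4*(a - a) = -4*0 = 0)
l(j, g) = g + j
Y(r) = 0 (Y(r) = 0/r = 0)
l(-649/(-411), -386) - (Y(-409) - 1*(-116102)) = (-386 - 649/(-411)) - (0 - 1*(-116102)) = (-386 - 649*(-1/411)) - (0 + 116102) = (-386 + 649/411) - 1*116102 = -157997/411 - 116102 = -47875919/411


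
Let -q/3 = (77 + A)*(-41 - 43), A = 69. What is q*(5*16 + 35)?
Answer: 4231080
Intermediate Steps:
q = 36792 (q = -3*(77 + 69)*(-41 - 43) = -438*(-84) = -3*(-12264) = 36792)
q*(5*16 + 35) = 36792*(5*16 + 35) = 36792*(80 + 35) = 36792*115 = 4231080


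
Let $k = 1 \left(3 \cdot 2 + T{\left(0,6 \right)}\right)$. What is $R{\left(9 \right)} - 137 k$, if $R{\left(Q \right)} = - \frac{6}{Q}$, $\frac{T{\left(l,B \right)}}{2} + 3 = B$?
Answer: $- \frac{4934}{3} \approx -1644.7$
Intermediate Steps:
$T{\left(l,B \right)} = -6 + 2 B$
$k = 12$ ($k = 1 \left(3 \cdot 2 + \left(-6 + 2 \cdot 6\right)\right) = 1 \left(6 + \left(-6 + 12\right)\right) = 1 \left(6 + 6\right) = 1 \cdot 12 = 12$)
$R{\left(9 \right)} - 137 k = - \frac{6}{9} - 1644 = \left(-6\right) \frac{1}{9} - 1644 = - \frac{2}{3} - 1644 = - \frac{4934}{3}$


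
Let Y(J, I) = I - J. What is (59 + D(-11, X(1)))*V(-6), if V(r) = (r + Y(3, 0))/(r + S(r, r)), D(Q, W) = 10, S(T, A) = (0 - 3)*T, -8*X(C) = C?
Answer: -207/4 ≈ -51.750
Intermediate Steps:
X(C) = -C/8
S(T, A) = -3*T
V(r) = -(-3 + r)/(2*r) (V(r) = (r + (0 - 1*3))/(r - 3*r) = (r + (0 - 3))/((-2*r)) = (r - 3)*(-1/(2*r)) = (-3 + r)*(-1/(2*r)) = -(-3 + r)/(2*r))
(59 + D(-11, X(1)))*V(-6) = (59 + 10)*((½)*(3 - 1*(-6))/(-6)) = 69*((½)*(-⅙)*(3 + 6)) = 69*((½)*(-⅙)*9) = 69*(-¾) = -207/4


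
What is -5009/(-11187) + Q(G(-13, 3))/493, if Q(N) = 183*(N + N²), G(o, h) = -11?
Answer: 227663747/5515191 ≈ 41.279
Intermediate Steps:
Q(N) = 183*N + 183*N²
-5009/(-11187) + Q(G(-13, 3))/493 = -5009/(-11187) + (183*(-11)*(1 - 11))/493 = -5009*(-1/11187) + (183*(-11)*(-10))*(1/493) = 5009/11187 + 20130*(1/493) = 5009/11187 + 20130/493 = 227663747/5515191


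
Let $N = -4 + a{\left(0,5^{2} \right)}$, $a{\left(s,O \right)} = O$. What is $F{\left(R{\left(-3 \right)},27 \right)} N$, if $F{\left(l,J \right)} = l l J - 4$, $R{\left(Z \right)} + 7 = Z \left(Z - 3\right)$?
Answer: $68523$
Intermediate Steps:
$R{\left(Z \right)} = -7 + Z \left(-3 + Z\right)$ ($R{\left(Z \right)} = -7 + Z \left(Z - 3\right) = -7 + Z \left(-3 + Z\right)$)
$F{\left(l,J \right)} = -4 + J l^{2}$ ($F{\left(l,J \right)} = l^{2} J - 4 = J l^{2} - 4 = -4 + J l^{2}$)
$N = 21$ ($N = -4 + 5^{2} = -4 + 25 = 21$)
$F{\left(R{\left(-3 \right)},27 \right)} N = \left(-4 + 27 \left(-7 + \left(-3\right)^{2} - -9\right)^{2}\right) 21 = \left(-4 + 27 \left(-7 + 9 + 9\right)^{2}\right) 21 = \left(-4 + 27 \cdot 11^{2}\right) 21 = \left(-4 + 27 \cdot 121\right) 21 = \left(-4 + 3267\right) 21 = 3263 \cdot 21 = 68523$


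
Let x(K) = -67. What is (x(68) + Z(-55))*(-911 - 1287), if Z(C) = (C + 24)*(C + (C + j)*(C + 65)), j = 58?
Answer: -1556184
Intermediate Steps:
Z(C) = (24 + C)*(C + (58 + C)*(65 + C)) (Z(C) = (C + 24)*(C + (C + 58)*(C + 65)) = (24 + C)*(C + (58 + C)*(65 + C)))
(x(68) + Z(-55))*(-911 - 1287) = (-67 + (90480 + (-55)³ + 148*(-55)² + 6746*(-55)))*(-911 - 1287) = (-67 + (90480 - 166375 + 148*3025 - 371030))*(-2198) = (-67 + (90480 - 166375 + 447700 - 371030))*(-2198) = (-67 + 775)*(-2198) = 708*(-2198) = -1556184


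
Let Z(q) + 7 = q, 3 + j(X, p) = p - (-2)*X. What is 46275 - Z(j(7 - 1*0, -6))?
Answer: 46277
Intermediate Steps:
j(X, p) = -3 + p + 2*X (j(X, p) = -3 + (p - (-2)*X) = -3 + (p + 2*X) = -3 + p + 2*X)
Z(q) = -7 + q
46275 - Z(j(7 - 1*0, -6)) = 46275 - (-7 + (-3 - 6 + 2*(7 - 1*0))) = 46275 - (-7 + (-3 - 6 + 2*(7 + 0))) = 46275 - (-7 + (-3 - 6 + 2*7)) = 46275 - (-7 + (-3 - 6 + 14)) = 46275 - (-7 + 5) = 46275 - 1*(-2) = 46275 + 2 = 46277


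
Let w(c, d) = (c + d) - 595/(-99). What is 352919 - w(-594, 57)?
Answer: 34991549/99 ≈ 3.5345e+5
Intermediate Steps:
w(c, d) = 595/99 + c + d (w(c, d) = (c + d) - 595*(-1/99) = (c + d) + 595/99 = 595/99 + c + d)
352919 - w(-594, 57) = 352919 - (595/99 - 594 + 57) = 352919 - 1*(-52568/99) = 352919 + 52568/99 = 34991549/99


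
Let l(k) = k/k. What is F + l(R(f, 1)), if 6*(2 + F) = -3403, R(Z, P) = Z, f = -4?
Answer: -3409/6 ≈ -568.17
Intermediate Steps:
l(k) = 1
F = -3415/6 (F = -2 + (1/6)*(-3403) = -2 - 3403/6 = -3415/6 ≈ -569.17)
F + l(R(f, 1)) = -3415/6 + 1 = -3409/6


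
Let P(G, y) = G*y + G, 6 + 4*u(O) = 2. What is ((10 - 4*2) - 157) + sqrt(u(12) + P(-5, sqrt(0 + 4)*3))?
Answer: -155 + 6*I ≈ -155.0 + 6.0*I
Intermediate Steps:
u(O) = -1 (u(O) = -3/2 + (1/4)*2 = -3/2 + 1/2 = -1)
P(G, y) = G + G*y
((10 - 4*2) - 157) + sqrt(u(12) + P(-5, sqrt(0 + 4)*3)) = ((10 - 4*2) - 157) + sqrt(-1 - 5*(1 + sqrt(0 + 4)*3)) = ((10 - 8) - 157) + sqrt(-1 - 5*(1 + sqrt(4)*3)) = (2 - 157) + sqrt(-1 - 5*(1 + 2*3)) = -155 + sqrt(-1 - 5*(1 + 6)) = -155 + sqrt(-1 - 5*7) = -155 + sqrt(-1 - 35) = -155 + sqrt(-36) = -155 + 6*I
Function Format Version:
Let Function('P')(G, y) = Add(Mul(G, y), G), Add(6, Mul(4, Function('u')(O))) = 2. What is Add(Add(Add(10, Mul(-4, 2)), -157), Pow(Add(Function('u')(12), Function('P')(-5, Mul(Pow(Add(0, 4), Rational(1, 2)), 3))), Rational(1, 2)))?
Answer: Add(-155, Mul(6, I)) ≈ Add(-155.00, Mul(6.0000, I))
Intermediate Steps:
Function('u')(O) = -1 (Function('u')(O) = Add(Rational(-3, 2), Mul(Rational(1, 4), 2)) = Add(Rational(-3, 2), Rational(1, 2)) = -1)
Function('P')(G, y) = Add(G, Mul(G, y))
Add(Add(Add(10, Mul(-4, 2)), -157), Pow(Add(Function('u')(12), Function('P')(-5, Mul(Pow(Add(0, 4), Rational(1, 2)), 3))), Rational(1, 2))) = Add(Add(Add(10, Mul(-4, 2)), -157), Pow(Add(-1, Mul(-5, Add(1, Mul(Pow(Add(0, 4), Rational(1, 2)), 3)))), Rational(1, 2))) = Add(Add(Add(10, -8), -157), Pow(Add(-1, Mul(-5, Add(1, Mul(Pow(4, Rational(1, 2)), 3)))), Rational(1, 2))) = Add(Add(2, -157), Pow(Add(-1, Mul(-5, Add(1, Mul(2, 3)))), Rational(1, 2))) = Add(-155, Pow(Add(-1, Mul(-5, Add(1, 6))), Rational(1, 2))) = Add(-155, Pow(Add(-1, Mul(-5, 7)), Rational(1, 2))) = Add(-155, Pow(Add(-1, -35), Rational(1, 2))) = Add(-155, Pow(-36, Rational(1, 2))) = Add(-155, Mul(6, I))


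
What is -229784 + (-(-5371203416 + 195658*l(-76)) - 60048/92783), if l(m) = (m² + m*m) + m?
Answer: 290002769645944/92783 ≈ 3.1256e+9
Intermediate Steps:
l(m) = m + 2*m² (l(m) = (m² + m²) + m = 2*m² + m = m + 2*m²)
-229784 + (-(-5371203416 + 195658*l(-76)) - 60048/92783) = -229784 + (-(-5371203416 - 14870008*(1 + 2*(-76))) - 60048/92783) = -229784 + (-(-5371203416 - 14870008*(1 - 152)) - 60048*1/92783) = -229784 + (-195658/(1/(-27452 - 76*(-151))) - 60048/92783) = -229784 + (-195658/(1/(-27452 + 11476)) - 60048/92783) = -229784 + (-195658/(1/(-15976)) - 60048/92783) = -229784 + (-195658/(-1/15976) - 60048/92783) = -229784 + (-195658*(-15976) - 60048/92783) = -229784 + (3125832208 - 60048/92783) = -229784 + 290024089694816/92783 = 290002769645944/92783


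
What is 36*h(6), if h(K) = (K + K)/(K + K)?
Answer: 36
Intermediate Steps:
h(K) = 1 (h(K) = (2*K)/((2*K)) = (2*K)*(1/(2*K)) = 1)
36*h(6) = 36*1 = 36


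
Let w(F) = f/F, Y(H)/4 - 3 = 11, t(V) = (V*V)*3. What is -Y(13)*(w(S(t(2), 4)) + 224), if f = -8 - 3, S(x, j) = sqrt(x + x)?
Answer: -12544 + 154*sqrt(6)/3 ≈ -12418.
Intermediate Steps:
t(V) = 3*V**2 (t(V) = V**2*3 = 3*V**2)
S(x, j) = sqrt(2)*sqrt(x) (S(x, j) = sqrt(2*x) = sqrt(2)*sqrt(x))
f = -11
Y(H) = 56 (Y(H) = 12 + 4*11 = 12 + 44 = 56)
w(F) = -11/F
-Y(13)*(w(S(t(2), 4)) + 224) = -56*(-11*sqrt(6)/12 + 224) = -56*(224 - 11*sqrt(6)/12) = -(12544 - 154*sqrt(6)/3) = -12544 + 154*sqrt(6)/3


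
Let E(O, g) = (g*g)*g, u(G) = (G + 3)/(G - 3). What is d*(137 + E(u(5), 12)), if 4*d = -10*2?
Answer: -9325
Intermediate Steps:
d = -5 (d = (-10*2)/4 = (¼)*(-20) = -5)
u(G) = (3 + G)/(-3 + G)
E(O, g) = g³ (E(O, g) = g²*g = g³)
d*(137 + E(u(5), 12)) = -5*(137 + 12³) = -5*(137 + 1728) = -5*1865 = -9325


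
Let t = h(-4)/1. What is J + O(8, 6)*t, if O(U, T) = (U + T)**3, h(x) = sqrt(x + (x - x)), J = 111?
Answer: 111 + 5488*I ≈ 111.0 + 5488.0*I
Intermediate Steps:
h(x) = sqrt(x) (h(x) = sqrt(x + 0) = sqrt(x))
O(U, T) = (T + U)**3
t = 2*I (t = sqrt(-4)/1 = (2*I)*1 = 2*I ≈ 2.0*I)
J + O(8, 6)*t = 111 + (6 + 8)**3*(2*I) = 111 + 14**3*(2*I) = 111 + 2744*(2*I) = 111 + 5488*I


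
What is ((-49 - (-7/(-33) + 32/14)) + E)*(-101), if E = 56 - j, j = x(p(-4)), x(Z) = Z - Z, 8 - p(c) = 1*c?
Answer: -105040/231 ≈ -454.72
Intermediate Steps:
p(c) = 8 - c
x(Z) = 0
j = 0
E = 56 (E = 56 - 1*0 = 56 + 0 = 56)
((-49 - (-7/(-33) + 32/14)) + E)*(-101) = ((-49 - (-7/(-33) + 32/14)) + 56)*(-101) = ((-49 - (-7*(-1/33) + 32*(1/14))) + 56)*(-101) = ((-49 - (7/33 + 16/7)) + 56)*(-101) = ((-49 - 1*577/231) + 56)*(-101) = ((-49 - 577/231) + 56)*(-101) = (-11896/231 + 56)*(-101) = (1040/231)*(-101) = -105040/231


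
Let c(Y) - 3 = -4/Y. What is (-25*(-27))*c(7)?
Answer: 11475/7 ≈ 1639.3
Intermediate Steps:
c(Y) = 3 - 4/Y
(-25*(-27))*c(7) = (-25*(-27))*(3 - 4/7) = 675*(3 - 4*⅐) = 675*(3 - 4/7) = 675*(17/7) = 11475/7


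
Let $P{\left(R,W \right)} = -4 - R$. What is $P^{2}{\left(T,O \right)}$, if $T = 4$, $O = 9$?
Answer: $64$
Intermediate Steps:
$P^{2}{\left(T,O \right)} = \left(-4 - 4\right)^{2} = \left(-8\right)^{2} = 64$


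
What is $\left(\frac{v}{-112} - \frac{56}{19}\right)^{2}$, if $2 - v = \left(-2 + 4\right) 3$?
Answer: $\frac{2399401}{283024} \approx 8.4777$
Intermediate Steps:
$v = -4$ ($v = 2 - \left(-2 + 4\right) 3 = 2 - 2 \cdot 3 = 2 - 6 = -4$)
$\left(\frac{v}{-112} - \frac{56}{19}\right)^{2} = \left(- \frac{4}{-112} - \frac{56}{19}\right)^{2} = \left(\left(-4\right) \left(- \frac{1}{112}\right) - \frac{56}{19}\right)^{2} = \left(\frac{1}{28} - \frac{56}{19}\right)^{2} = \left(- \frac{1549}{532}\right)^{2} = \frac{2399401}{283024}$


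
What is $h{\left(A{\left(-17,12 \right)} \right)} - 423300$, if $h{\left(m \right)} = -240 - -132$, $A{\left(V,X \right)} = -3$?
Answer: $-423408$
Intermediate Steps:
$h{\left(m \right)} = -108$ ($h{\left(m \right)} = -240 + 132 = -108$)
$h{\left(A{\left(-17,12 \right)} \right)} - 423300 = -108 - 423300 = -423408$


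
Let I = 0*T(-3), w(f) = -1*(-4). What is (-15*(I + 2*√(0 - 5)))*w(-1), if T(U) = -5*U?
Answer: -120*I*√5 ≈ -268.33*I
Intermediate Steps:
w(f) = 4
I = 0 (I = 0*(-5*(-3)) = 0*15 = 0)
(-15*(I + 2*√(0 - 5)))*w(-1) = -15*(0 + 2*√(0 - 5))*4 = -15*(0 + 2*√(-5))*4 = -15*(0 + 2*(I*√5))*4 = -15*(0 + 2*I*√5)*4 = -30*I*√5*4 = -120*I*√5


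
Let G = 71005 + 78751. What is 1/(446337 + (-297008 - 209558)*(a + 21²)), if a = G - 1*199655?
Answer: 1/25054187565 ≈ 3.9913e-11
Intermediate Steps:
G = 149756
a = -49899 (a = 149756 - 1*199655 = 149756 - 199655 = -49899)
1/(446337 + (-297008 - 209558)*(a + 21²)) = 1/(446337 + (-297008 - 209558)*(-49899 + 21²)) = 1/(446337 - 506566*(-49899 + 441)) = 1/(446337 - 506566*(-49458)) = 1/(446337 + 25053741228) = 1/25054187565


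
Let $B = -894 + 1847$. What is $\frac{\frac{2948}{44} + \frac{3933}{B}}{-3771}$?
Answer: $- \frac{67784}{3593763} \approx -0.018862$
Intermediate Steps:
$B = 953$
$\frac{\frac{2948}{44} + \frac{3933}{B}}{-3771} = \frac{\frac{2948}{44} + \frac{3933}{953}}{-3771} = \left(2948 \cdot \frac{1}{44} + 3933 \cdot \frac{1}{953}\right) \left(- \frac{1}{3771}\right) = \left(67 + \frac{3933}{953}\right) \left(- \frac{1}{3771}\right) = \frac{67784}{953} \left(- \frac{1}{3771}\right) = - \frac{67784}{3593763}$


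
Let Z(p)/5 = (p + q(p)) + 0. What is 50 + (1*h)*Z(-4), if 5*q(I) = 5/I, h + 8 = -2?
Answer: 525/2 ≈ 262.50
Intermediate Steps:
h = -10 (h = -8 - 2 = -10)
q(I) = 1/I (q(I) = (5/I)/5 = 1/I)
Z(p) = 5*p + 5/p (Z(p) = 5*((p + 1/p) + 0) = 5*(p + 1/p) = 5*p + 5/p)
50 + (1*h)*Z(-4) = 50 + (1*(-10))*(5*(-4) + 5/(-4)) = 50 - 10*(-20 + 5*(-1/4)) = 50 - 10*(-20 - 5/4) = 50 - 10*(-85/4) = 50 + 425/2 = 525/2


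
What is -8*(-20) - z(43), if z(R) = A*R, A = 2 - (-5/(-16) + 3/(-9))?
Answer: 3509/48 ≈ 73.104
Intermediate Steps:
A = 97/48 (A = 2 - (-5*(-1/16) + 3*(-⅑)) = 2 - (5/16 - ⅓) = 2 - 1*(-1/48) = 2 + 1/48 = 97/48 ≈ 2.0208)
z(R) = 97*R/48
-8*(-20) - z(43) = -8*(-20) - 97*43/48 = 160 - 1*4171/48 = 160 - 4171/48 = 3509/48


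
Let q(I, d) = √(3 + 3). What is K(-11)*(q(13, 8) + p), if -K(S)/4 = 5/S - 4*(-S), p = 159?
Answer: 311004/11 + 1956*√6/11 ≈ 28709.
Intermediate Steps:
q(I, d) = √6
K(S) = -20/S - 16*S (K(S) = -4*(5/S - 4*(-S)) = -4*(5/S - (-4)*S) = -4*(5/S + 4*S) = -4*(4*S + 5/S) = -20/S - 16*S)
K(-11)*(q(13, 8) + p) = (-20/(-11) - 16*(-11))*(√6 + 159) = (-20*(-1/11) + 176)*(159 + √6) = (20/11 + 176)*(159 + √6) = 1956*(159 + √6)/11 = 311004/11 + 1956*√6/11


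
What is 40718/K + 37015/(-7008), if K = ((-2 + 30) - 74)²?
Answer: 51757001/3707232 ≈ 13.961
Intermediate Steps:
K = 2116 (K = (28 - 74)² = (-46)² = 2116)
40718/K + 37015/(-7008) = 40718/2116 + 37015/(-7008) = 40718*(1/2116) + 37015*(-1/7008) = 20359/1058 - 37015/7008 = 51757001/3707232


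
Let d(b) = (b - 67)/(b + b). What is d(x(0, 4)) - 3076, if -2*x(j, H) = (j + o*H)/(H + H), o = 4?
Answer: -3042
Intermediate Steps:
x(j, H) = -(j + 4*H)/(4*H) (x(j, H) = -(j + 4*H)/(2*(H + H)) = -(j + 4*H)/(2*(2*H)) = -(j + 4*H)*1/(2*H)/2 = -(j + 4*H)/(4*H))
d(b) = (-67 + b)/(2*b) (d(b) = (-67 + b)/((2*b)) = (-67 + b)*(1/(2*b)) = (-67 + b)/(2*b))
d(x(0, 4)) - 3076 = (-67 + (-1*4 - ¼*0)/4)/(2*(((-1*4 - ¼*0)/4))) - 3076 = (-67 + (-4 + 0)/4)/(2*(((-4 + 0)/4))) - 3076 = (-67 + (¼)*(-4))/(2*(((¼)*(-4)))) - 3076 = (½)*(-67 - 1)/(-1) - 3076 = (½)*(-1)*(-68) - 3076 = 34 - 3076 = -3042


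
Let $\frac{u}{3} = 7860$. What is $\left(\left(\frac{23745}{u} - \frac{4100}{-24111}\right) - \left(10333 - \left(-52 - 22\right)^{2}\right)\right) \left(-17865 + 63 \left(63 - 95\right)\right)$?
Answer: $\frac{2883415388119}{29868} \approx 9.6539 \cdot 10^{7}$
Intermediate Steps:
$u = 23580$ ($u = 3 \cdot 7860 = 23580$)
$\left(\left(\frac{23745}{u} - \frac{4100}{-24111}\right) - \left(10333 - \left(-52 - 22\right)^{2}\right)\right) \left(-17865 + 63 \left(63 - 95\right)\right) = \left(\left(\frac{23745}{23580} - \frac{4100}{-24111}\right) - \left(10333 - \left(-52 - 22\right)^{2}\right)\right) \left(-17865 + 63 \left(63 - 95\right)\right) = \left(\left(23745 \cdot \frac{1}{23580} - - \frac{4100}{24111}\right) - \left(10333 - \left(-74\right)^{2}\right)\right) \left(-17865 + 63 \left(-32\right)\right) = \left(\left(\frac{1583}{1572} + \frac{4100}{24111}\right) + \left(5476 - 10333\right)\right) \left(-17865 - 2016\right) = \left(\frac{14870971}{12634164} - 4857\right) \left(-19881\right) = \left(- \frac{61349263577}{12634164}\right) \left(-19881\right) = \frac{2883415388119}{29868}$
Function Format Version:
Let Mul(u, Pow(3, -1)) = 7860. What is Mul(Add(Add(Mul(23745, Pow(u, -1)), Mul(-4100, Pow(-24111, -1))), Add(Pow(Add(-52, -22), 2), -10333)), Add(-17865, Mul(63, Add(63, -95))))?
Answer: Rational(2883415388119, 29868) ≈ 9.6539e+7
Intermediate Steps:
u = 23580 (u = Mul(3, 7860) = 23580)
Mul(Add(Add(Mul(23745, Pow(u, -1)), Mul(-4100, Pow(-24111, -1))), Add(Pow(Add(-52, -22), 2), -10333)), Add(-17865, Mul(63, Add(63, -95)))) = Mul(Add(Add(Mul(23745, Pow(23580, -1)), Mul(-4100, Pow(-24111, -1))), Add(Pow(Add(-52, -22), 2), -10333)), Add(-17865, Mul(63, Add(63, -95)))) = Mul(Add(Add(Mul(23745, Rational(1, 23580)), Mul(-4100, Rational(-1, 24111))), Add(Pow(-74, 2), -10333)), Add(-17865, Mul(63, -32))) = Mul(Add(Add(Rational(1583, 1572), Rational(4100, 24111)), Add(5476, -10333)), Add(-17865, -2016)) = Mul(Add(Rational(14870971, 12634164), -4857), -19881) = Mul(Rational(-61349263577, 12634164), -19881) = Rational(2883415388119, 29868)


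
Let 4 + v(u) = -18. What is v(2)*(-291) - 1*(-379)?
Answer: 6781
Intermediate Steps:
v(u) = -22 (v(u) = -4 - 18 = -22)
v(2)*(-291) - 1*(-379) = -22*(-291) - 1*(-379) = 6402 + 379 = 6781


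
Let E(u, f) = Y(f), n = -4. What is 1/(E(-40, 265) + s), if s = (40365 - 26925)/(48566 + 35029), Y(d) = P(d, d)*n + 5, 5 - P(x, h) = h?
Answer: 5573/5824681 ≈ 0.00095679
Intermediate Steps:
P(x, h) = 5 - h
Y(d) = -15 + 4*d (Y(d) = (5 - d)*(-4) + 5 = (-20 + 4*d) + 5 = -15 + 4*d)
E(u, f) = -15 + 4*f
s = 896/5573 (s = 13440/83595 = 13440*(1/83595) = 896/5573 ≈ 0.16078)
1/(E(-40, 265) + s) = 1/((-15 + 4*265) + 896/5573) = 1/((-15 + 1060) + 896/5573) = 1/(1045 + 896/5573) = 1/(5824681/5573) = 5573/5824681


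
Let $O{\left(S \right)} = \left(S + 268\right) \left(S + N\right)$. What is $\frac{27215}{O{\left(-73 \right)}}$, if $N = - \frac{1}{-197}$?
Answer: $- \frac{1072271}{560820} \approx -1.912$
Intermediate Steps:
$N = \frac{1}{197}$ ($N = \left(-1\right) \left(- \frac{1}{197}\right) = \frac{1}{197} \approx 0.0050761$)
$O{\left(S \right)} = \left(268 + S\right) \left(\frac{1}{197} + S\right)$ ($O{\left(S \right)} = \left(S + 268\right) \left(S + \frac{1}{197}\right) = \left(268 + S\right) \left(\frac{1}{197} + S\right)$)
$\frac{27215}{O{\left(-73 \right)}} = \frac{27215}{\frac{268}{197} + \left(-73\right)^{2} + \frac{52797}{197} \left(-73\right)} = \frac{27215}{\frac{268}{197} + 5329 - \frac{3854181}{197}} = \frac{27215}{- \frac{2804100}{197}} = 27215 \left(- \frac{197}{2804100}\right) = - \frac{1072271}{560820}$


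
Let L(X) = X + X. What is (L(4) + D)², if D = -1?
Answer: 49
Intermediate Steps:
L(X) = 2*X
(L(4) + D)² = (2*4 - 1)² = (8 - 1)² = 7² = 49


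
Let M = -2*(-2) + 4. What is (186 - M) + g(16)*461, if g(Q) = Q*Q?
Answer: 118194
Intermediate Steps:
g(Q) = Q**2
M = 8 (M = 4 + 4 = 8)
(186 - M) + g(16)*461 = (186 - 1*8) + 16**2*461 = (186 - 8) + 256*461 = 178 + 118016 = 118194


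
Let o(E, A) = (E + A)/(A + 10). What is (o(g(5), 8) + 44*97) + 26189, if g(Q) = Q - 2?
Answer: 548237/18 ≈ 30458.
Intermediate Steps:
g(Q) = -2 + Q
o(E, A) = (A + E)/(10 + A)
(o(g(5), 8) + 44*97) + 26189 = ((8 + (-2 + 5))/(10 + 8) + 44*97) + 26189 = ((8 + 3)/18 + 4268) + 26189 = ((1/18)*11 + 4268) + 26189 = (11/18 + 4268) + 26189 = 76835/18 + 26189 = 548237/18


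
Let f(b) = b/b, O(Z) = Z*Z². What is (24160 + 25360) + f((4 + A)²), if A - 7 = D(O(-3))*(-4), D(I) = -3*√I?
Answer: 49521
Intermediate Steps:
O(Z) = Z³
A = 7 + 36*I*√3 (A = 7 - 3*3*I*√3*(-4) = 7 - 9*I*√3*(-4) = 7 + 36*I*√3 ≈ 7.0 + 62.354*I)
f(b) = 1
(24160 + 25360) + f((4 + A)²) = (24160 + 25360) + 1 = 49520 + 1 = 49521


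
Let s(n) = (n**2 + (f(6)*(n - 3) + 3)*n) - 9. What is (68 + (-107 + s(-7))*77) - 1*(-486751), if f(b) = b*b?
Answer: 674083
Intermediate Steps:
f(b) = b**2
s(n) = -9 + n**2 + n*(-105 + 36*n) (s(n) = (n**2 + (6**2*(n - 3) + 3)*n) - 9 = (n**2 + (36*(-3 + n) + 3)*n) - 9 = (n**2 + ((-108 + 36*n) + 3)*n) - 9 = (n**2 + (-105 + 36*n)*n) - 9 = (n**2 + n*(-105 + 36*n)) - 9 = -9 + n**2 + n*(-105 + 36*n))
(68 + (-107 + s(-7))*77) - 1*(-486751) = (68 + (-107 + (-9 - 105*(-7) + 37*(-7)**2))*77) - 1*(-486751) = (68 + (-107 + (-9 + 735 + 37*49))*77) + 486751 = (68 + (-107 + (-9 + 735 + 1813))*77) + 486751 = (68 + (-107 + 2539)*77) + 486751 = (68 + 2432*77) + 486751 = (68 + 187264) + 486751 = 187332 + 486751 = 674083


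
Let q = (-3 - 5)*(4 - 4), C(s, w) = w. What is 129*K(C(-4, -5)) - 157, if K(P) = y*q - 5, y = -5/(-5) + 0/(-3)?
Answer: -802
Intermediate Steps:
y = 1 (y = -5*(-1/5) + 0*(-1/3) = 1 + 0 = 1)
q = 0 (q = -8*0 = 0)
K(P) = -5 (K(P) = 1*0 - 5 = 0 - 5 = -5)
129*K(C(-4, -5)) - 157 = 129*(-5) - 157 = -645 - 157 = -802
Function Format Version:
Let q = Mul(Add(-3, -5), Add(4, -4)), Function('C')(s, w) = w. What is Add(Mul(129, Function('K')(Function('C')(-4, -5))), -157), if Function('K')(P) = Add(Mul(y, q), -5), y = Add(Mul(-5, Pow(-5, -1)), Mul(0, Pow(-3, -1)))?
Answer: -802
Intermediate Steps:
y = 1 (y = Add(Mul(-5, Rational(-1, 5)), Mul(0, Rational(-1, 3))) = Add(1, 0) = 1)
q = 0 (q = Mul(-8, 0) = 0)
Function('K')(P) = -5 (Function('K')(P) = Add(Mul(1, 0), -5) = Add(0, -5) = -5)
Add(Mul(129, Function('K')(Function('C')(-4, -5))), -157) = Add(Mul(129, -5), -157) = Add(-645, -157) = -802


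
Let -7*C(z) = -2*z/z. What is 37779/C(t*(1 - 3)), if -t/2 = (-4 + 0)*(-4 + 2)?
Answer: 264453/2 ≈ 1.3223e+5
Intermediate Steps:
t = -16 (t = -2*(-4 + 0)*(-4 + 2) = -(-8)*(-2) = -2*8 = -16)
C(z) = 2/7 (C(z) = -(-2)*z/z/7 = -(-2)/7 = -1/7*(-2) = 2/7)
37779/C(t*(1 - 3)) = 37779/(2/7) = 37779*(7/2) = 264453/2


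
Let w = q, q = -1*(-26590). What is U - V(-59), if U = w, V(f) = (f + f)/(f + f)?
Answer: 26589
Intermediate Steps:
q = 26590
w = 26590
V(f) = 1 (V(f) = (2*f)/((2*f)) = (2*f)*(1/(2*f)) = 1)
U = 26590
U - V(-59) = 26590 - 1*1 = 26590 - 1 = 26589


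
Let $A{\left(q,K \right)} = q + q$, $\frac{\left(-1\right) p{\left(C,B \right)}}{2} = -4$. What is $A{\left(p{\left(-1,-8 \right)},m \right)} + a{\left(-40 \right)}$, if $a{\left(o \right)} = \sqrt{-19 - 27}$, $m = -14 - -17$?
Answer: $16 + i \sqrt{46} \approx 16.0 + 6.7823 i$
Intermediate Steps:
$m = 3$ ($m = -14 + 17 = 3$)
$p{\left(C,B \right)} = 8$ ($p{\left(C,B \right)} = \left(-2\right) \left(-4\right) = 8$)
$a{\left(o \right)} = i \sqrt{46}$ ($a{\left(o \right)} = \sqrt{-46} = i \sqrt{46}$)
$A{\left(q,K \right)} = 2 q$
$A{\left(p{\left(-1,-8 \right)},m \right)} + a{\left(-40 \right)} = 2 \cdot 8 + i \sqrt{46} = 16 + i \sqrt{46}$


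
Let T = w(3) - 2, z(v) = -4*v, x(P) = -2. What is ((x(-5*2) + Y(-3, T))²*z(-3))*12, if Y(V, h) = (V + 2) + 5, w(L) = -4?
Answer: 576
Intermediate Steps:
T = -6 (T = -4 - 2 = -6)
Y(V, h) = 7 + V (Y(V, h) = (2 + V) + 5 = 7 + V)
((x(-5*2) + Y(-3, T))²*z(-3))*12 = ((-2 + (7 - 3))²*(-4*(-3)))*12 = ((-2 + 4)²*12)*12 = (2²*12)*12 = (4*12)*12 = 48*12 = 576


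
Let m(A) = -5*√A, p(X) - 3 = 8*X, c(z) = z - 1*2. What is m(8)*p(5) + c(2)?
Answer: -430*√2 ≈ -608.11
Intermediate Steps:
c(z) = -2 + z (c(z) = z - 2 = -2 + z)
p(X) = 3 + 8*X
m(8)*p(5) + c(2) = (-10*√2)*(3 + 8*5) + (-2 + 2) = (-10*√2)*(3 + 40) + 0 = -10*√2*43 + 0 = -430*√2 + 0 = -430*√2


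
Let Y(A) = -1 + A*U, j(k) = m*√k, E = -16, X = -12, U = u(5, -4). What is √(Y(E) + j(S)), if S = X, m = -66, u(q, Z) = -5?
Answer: √(79 - 132*I*√3) ≈ 12.667 - 9.0248*I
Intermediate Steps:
U = -5
S = -12
j(k) = -66*√k
Y(A) = -1 - 5*A (Y(A) = -1 + A*(-5) = -1 - 5*A)
√(Y(E) + j(S)) = √((-1 - 5*(-16)) - 132*I*√3) = √((-1 + 80) - 132*I*√3) = √(79 - 132*I*√3)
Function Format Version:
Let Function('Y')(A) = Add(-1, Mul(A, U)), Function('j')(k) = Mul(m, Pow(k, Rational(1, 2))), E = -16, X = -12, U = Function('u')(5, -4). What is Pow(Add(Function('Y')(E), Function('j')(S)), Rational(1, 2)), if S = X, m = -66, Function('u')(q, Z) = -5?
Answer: Pow(Add(79, Mul(-132, I, Pow(3, Rational(1, 2)))), Rational(1, 2)) ≈ Add(12.667, Mul(-9.0248, I))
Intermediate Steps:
U = -5
S = -12
Function('j')(k) = Mul(-66, Pow(k, Rational(1, 2)))
Function('Y')(A) = Add(-1, Mul(-5, A)) (Function('Y')(A) = Add(-1, Mul(A, -5)) = Add(-1, Mul(-5, A)))
Pow(Add(Function('Y')(E), Function('j')(S)), Rational(1, 2)) = Pow(Add(Add(-1, Mul(-5, -16)), Mul(-66, Pow(-12, Rational(1, 2)))), Rational(1, 2)) = Pow(Add(Add(-1, 80), Mul(-66, Mul(2, I, Pow(3, Rational(1, 2))))), Rational(1, 2)) = Pow(Add(79, Mul(-132, I, Pow(3, Rational(1, 2)))), Rational(1, 2))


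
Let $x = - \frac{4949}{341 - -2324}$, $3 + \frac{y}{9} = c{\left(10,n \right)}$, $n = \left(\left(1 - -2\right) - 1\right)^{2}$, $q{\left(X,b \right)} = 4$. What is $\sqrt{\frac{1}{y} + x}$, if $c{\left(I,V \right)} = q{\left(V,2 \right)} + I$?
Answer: $\frac{i \sqrt{14284789090}}{87945} \approx 1.359 i$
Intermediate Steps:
$n = 4$ ($n = \left(\left(1 + 2\right) - 1\right)^{2} = \left(3 - 1\right)^{2} = 2^{2} = 4$)
$c{\left(I,V \right)} = 4 + I$
$y = 99$ ($y = -27 + 9 \left(4 + 10\right) = -27 + 9 \cdot 14 = -27 + 126 = 99$)
$x = - \frac{4949}{2665}$ ($x = - \frac{4949}{341 + 2324} = - \frac{4949}{2665} \approx -1.857$)
$\sqrt{\frac{1}{y} + x} = \sqrt{\frac{1}{99} - \frac{4949}{2665}} = \sqrt{- \frac{487286}{263835}} = \frac{i \sqrt{14284789090}}{87945}$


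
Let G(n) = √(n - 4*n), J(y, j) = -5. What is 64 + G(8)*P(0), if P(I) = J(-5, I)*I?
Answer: 64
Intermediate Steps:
G(n) = √3*√(-n) (G(n) = √(-3*n) = √3*√(-n))
P(I) = -5*I
64 + G(8)*P(0) = 64 + (√3*√(-1*8))*(-5*0) = 64 + (√3*√(-8))*0 = 64 + (√3*(2*I*√2))*0 = 64 + (2*I*√6)*0 = 64 + 0 = 64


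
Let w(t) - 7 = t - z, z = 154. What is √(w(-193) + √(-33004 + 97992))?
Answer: √(-340 + 2*√16247) ≈ 9.2235*I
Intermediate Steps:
w(t) = -147 + t (w(t) = 7 + (t - 1*154) = 7 + (t - 154) = 7 + (-154 + t) = -147 + t)
√(w(-193) + √(-33004 + 97992)) = √((-147 - 193) + √(-33004 + 97992)) = √(-340 + √64988) = √(-340 + 2*√16247)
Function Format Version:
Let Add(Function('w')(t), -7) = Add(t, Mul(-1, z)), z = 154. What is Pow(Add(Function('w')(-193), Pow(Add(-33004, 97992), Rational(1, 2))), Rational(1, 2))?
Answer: Pow(Add(-340, Mul(2, Pow(16247, Rational(1, 2)))), Rational(1, 2)) ≈ Mul(9.2235, I)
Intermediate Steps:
Function('w')(t) = Add(-147, t) (Function('w')(t) = Add(7, Add(t, Mul(-1, 154))) = Add(7, Add(t, -154)) = Add(7, Add(-154, t)) = Add(-147, t))
Pow(Add(Function('w')(-193), Pow(Add(-33004, 97992), Rational(1, 2))), Rational(1, 2)) = Pow(Add(Add(-147, -193), Pow(Add(-33004, 97992), Rational(1, 2))), Rational(1, 2)) = Pow(Add(-340, Pow(64988, Rational(1, 2))), Rational(1, 2)) = Pow(Add(-340, Mul(2, Pow(16247, Rational(1, 2)))), Rational(1, 2))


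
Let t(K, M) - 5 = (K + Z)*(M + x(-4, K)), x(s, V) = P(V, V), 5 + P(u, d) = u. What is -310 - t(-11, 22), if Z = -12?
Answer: -177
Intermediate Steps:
P(u, d) = -5 + u
x(s, V) = -5 + V
t(K, M) = 5 + (-12 + K)*(-5 + K + M) (t(K, M) = 5 + (K - 12)*(M + (-5 + K)) = 5 + (-12 + K)*(-5 + K + M))
-310 - t(-11, 22) = -310 - (65 + (-11)² - 17*(-11) - 12*22 - 11*22) = -310 - (65 + 121 + 187 - 264 - 242) = -310 - 1*(-133) = -310 + 133 = -177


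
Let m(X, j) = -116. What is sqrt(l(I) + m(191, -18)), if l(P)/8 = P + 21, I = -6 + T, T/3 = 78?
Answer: 2*sqrt(469) ≈ 43.313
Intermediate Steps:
T = 234 (T = 3*78 = 234)
I = 228 (I = -6 + 234 = 228)
l(P) = 168 + 8*P (l(P) = 8*(P + 21) = 8*(21 + P) = 168 + 8*P)
sqrt(l(I) + m(191, -18)) = sqrt((168 + 8*228) - 116) = sqrt((168 + 1824) - 116) = sqrt(1992 - 116) = sqrt(1876) = 2*sqrt(469)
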